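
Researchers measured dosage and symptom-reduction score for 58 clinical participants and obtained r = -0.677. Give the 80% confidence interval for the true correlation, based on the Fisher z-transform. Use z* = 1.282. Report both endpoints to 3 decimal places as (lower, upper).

Fisher z: z_r = atanh(r) = ½·ln((1+(-0.677))/(1−(-0.677))) = -0.823555
SE(z) = 1/√(n−3) = 1/√55 = 0.134840
80% ⇒ z* = 1.282; margin = 1.282·0.134840 = 0.172865
CI on z-scale: (-0.996420, -0.650690)
Back-transform: tanh(-0.996420) = -0.760087, tanh(-0.650690) = -0.572134

(-0.760, -0.572)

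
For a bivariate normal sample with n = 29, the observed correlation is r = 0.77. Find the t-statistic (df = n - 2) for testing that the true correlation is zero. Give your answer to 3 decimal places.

6.271

1 − r² = 1 − 0.5929 = 0.4071;  √(1−r²) = 0.638044
√(n−2) = √27 = 5.196152
t = r·√(n−2)/√(1−r²) = 0.77 · 5.196152 / 0.638044 = 6.271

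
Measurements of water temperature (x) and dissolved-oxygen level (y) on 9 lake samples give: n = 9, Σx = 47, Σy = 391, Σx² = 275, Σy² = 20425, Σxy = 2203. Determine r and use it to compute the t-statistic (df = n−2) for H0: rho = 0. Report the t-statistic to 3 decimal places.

1.550

S_xy = nΣxy − ΣxΣy = 9·2203 − 47·391 = 19827 − 18377 = 1450
S_xx = nΣx² − (Σx)² = 9·275 − 47² = 2475 − 2209 = 266
S_yy = nΣy² − (Σy)² = 9·20425 − 391² = 183825 − 152881 = 30944
r = S_xy / √(S_xx·S_yy) = 1450 / √(266·30944) = 1450 / √8231104 = 1450 / 2868.9901 = 0.5054
t = r·√(n−2)/√(1−r²) = 0.5054·√7 / √(1−0.255429) = 1.337163 / 0.862885 = 1.550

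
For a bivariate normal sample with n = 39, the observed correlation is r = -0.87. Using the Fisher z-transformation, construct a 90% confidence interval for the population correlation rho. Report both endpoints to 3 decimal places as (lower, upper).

(-0.923, -0.785)

z_r = atanh(-0.87) = -1.333080;  SE = 1/√(n−3) = 1/√36 = 0.166667
z-limits: -1.333080 ± 1.645·0.166667 = -1.333080 ± 0.274167 = [-1.607247, -1.058913]
ρ-limits: (tanh -1.607247, tanh -1.058913) = (-0.923, -0.785)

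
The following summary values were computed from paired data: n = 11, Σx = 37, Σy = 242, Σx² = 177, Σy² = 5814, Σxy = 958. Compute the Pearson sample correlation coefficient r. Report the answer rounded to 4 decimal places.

0.8974

Numerator: nΣxy − (Σx)(Σy) = 11·958 − (37)(242) = 1584
Denominator: √[(nΣx²−(Σx)²)(nΣy²−(Σy)²)]
  nΣx²−(Σx)² = 11·177 − 1369 = 578;  nΣy²−(Σy)² = 11·5814 − 58564 = 5390
  √(578·5390) = √3115420 = 1765.0552
r = 1584 / 1765.0552 = 0.8974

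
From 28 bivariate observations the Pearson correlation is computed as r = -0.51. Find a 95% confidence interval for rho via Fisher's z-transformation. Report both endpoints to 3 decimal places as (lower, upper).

(-0.742, -0.169)

z_r = atanh(-0.51) = -0.562730;  SE = 1/√(n−3) = 1/√25 = 0.200000
z-limits: -0.562730 ± 1.960·0.200000 = -0.562730 ± 0.392000 = [-0.954730, -0.170730]
ρ-limits: (tanh -0.954730, tanh -0.170730) = (-0.742, -0.169)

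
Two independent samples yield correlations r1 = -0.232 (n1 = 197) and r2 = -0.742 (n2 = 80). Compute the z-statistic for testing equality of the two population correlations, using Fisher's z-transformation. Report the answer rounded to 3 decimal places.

5.335

Fisher z-transforms: z1 = atanh(-0.232) = -0.236302, z2 = atanh(-0.742) = -0.954915; difference d = 0.718613
Var(d) = 1/194 + 1/77 = 0.0051546 + 0.0129870 = 0.0181416
z = d/√Var(d) = 0.718613 / √0.0181416 = 0.718613 / 0.134691 = 5.335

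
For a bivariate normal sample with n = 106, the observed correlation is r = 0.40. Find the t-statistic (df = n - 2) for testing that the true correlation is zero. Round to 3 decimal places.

4.451

t = r·√(n−2) / √(1−r²) with r = 0.40, n = 106
  = 0.40·√104 / √(1 − 0.1600)
  = 0.40·10.198039 / 0.916515
  = 4.079216 / 0.916515 = 4.451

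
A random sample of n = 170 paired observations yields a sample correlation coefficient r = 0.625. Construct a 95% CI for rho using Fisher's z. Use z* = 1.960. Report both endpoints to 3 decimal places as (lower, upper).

Fisher z: z_r = atanh(r) = ½·ln((1+0.625)/(1−0.625)) = 0.733169
SE(z) = 1/√(n−3) = 1/√167 = 0.077382
95% ⇒ z* = 1.960; margin = 1.960·0.077382 = 0.151669
CI on z-scale: (0.581500, 0.884838)
Back-transform: tanh(0.581500) = 0.523755, tanh(0.884838) = 0.708835

(0.524, 0.709)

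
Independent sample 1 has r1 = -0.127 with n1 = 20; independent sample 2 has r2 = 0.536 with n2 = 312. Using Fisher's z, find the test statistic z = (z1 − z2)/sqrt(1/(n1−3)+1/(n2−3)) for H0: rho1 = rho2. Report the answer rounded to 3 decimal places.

-2.915

Fisher z-transforms: z1 = atanh(-0.127) = -0.127689, z2 = atanh(0.536) = 0.598526; difference d = -0.726215
Var(d) = 1/17 + 1/309 = 0.0588235 + 0.0032362 = 0.0620597
z = d/√Var(d) = -0.726215 / √0.0620597 = -0.726215 / 0.249118 = -2.915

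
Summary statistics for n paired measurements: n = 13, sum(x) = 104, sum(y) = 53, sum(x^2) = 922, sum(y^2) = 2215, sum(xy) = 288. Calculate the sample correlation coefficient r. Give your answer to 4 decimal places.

S_xy = nΣxy − ΣxΣy = 13·288 − 104·53 = 3744 − 5512 = -1768
S_xx = nΣx² − (Σx)² = 13·922 − 104² = 11986 − 10816 = 1170
S_yy = nΣy² − (Σy)² = 13·2215 − 53² = 28795 − 2809 = 25986
r = S_xy / √(S_xx·S_yy) = -1768 / √(1170·25986) = -1768 / √30403620 = -1768 / 5513.9478 = -0.3206

-0.3206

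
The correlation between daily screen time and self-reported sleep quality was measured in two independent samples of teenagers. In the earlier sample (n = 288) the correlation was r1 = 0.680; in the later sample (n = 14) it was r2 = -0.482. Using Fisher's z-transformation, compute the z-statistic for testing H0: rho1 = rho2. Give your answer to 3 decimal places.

4.409

Fisher z-transforms: z1 = atanh(0.680) = 0.829114, z2 = atanh(-0.482) = -0.525586; difference d = 1.354700
Var(d) = 1/285 + 1/11 = 0.0035088 + 0.0909091 = 0.0944179
z = d/√Var(d) = 1.354700 / √0.0944179 = 1.354700 / 0.307275 = 4.409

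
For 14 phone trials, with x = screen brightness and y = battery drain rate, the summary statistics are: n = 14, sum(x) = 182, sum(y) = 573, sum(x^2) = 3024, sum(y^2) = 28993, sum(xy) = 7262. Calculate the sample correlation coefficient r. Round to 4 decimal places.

-0.0979

S_xy = nΣxy − ΣxΣy = 14·7262 − 182·573 = 101668 − 104286 = -2618
S_xx = nΣx² − (Σx)² = 14·3024 − 182² = 42336 − 33124 = 9212
S_yy = nΣy² − (Σy)² = 14·28993 − 573² = 405902 − 328329 = 77573
r = S_xy / √(S_xx·S_yy) = -2618 / √(9212·77573) = -2618 / √714602476 = -2618 / 26732.0496 = -0.0979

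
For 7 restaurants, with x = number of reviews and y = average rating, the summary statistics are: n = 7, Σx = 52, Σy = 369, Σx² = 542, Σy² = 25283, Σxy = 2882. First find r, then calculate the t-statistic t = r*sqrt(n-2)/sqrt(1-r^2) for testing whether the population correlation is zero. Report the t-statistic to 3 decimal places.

S_xy = nΣxy − ΣxΣy = 7·2882 − 52·369 = 20174 − 19188 = 986
S_xx = nΣx² − (Σx)² = 7·542 − 52² = 3794 − 2704 = 1090
S_yy = nΣy² − (Σy)² = 7·25283 − 369² = 176981 − 136161 = 40820
r = S_xy / √(S_xx·S_yy) = 986 / √(1090·40820) = 986 / √44493800 = 986 / 6670.3673 = 0.1478
t = r·√(n−2)/√(1−r²) = 0.1478·√5 / √(1−0.021845) = 0.330491 / 0.989017 = 0.334

0.334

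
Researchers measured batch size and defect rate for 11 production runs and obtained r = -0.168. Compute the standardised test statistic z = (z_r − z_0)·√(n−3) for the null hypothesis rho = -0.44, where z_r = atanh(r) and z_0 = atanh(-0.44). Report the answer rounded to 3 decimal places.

0.856

z_r = atanh(-0.168) = -0.169608,  z_0 = atanh(-0.44) = -0.472231
SE = 1/√(n−3) = 1/√8 = 0.353553
z = (z_r − z_0)/SE = (-0.169608 − (-0.472231)) / 0.353553 = 0.302623 / 0.353553 = 0.856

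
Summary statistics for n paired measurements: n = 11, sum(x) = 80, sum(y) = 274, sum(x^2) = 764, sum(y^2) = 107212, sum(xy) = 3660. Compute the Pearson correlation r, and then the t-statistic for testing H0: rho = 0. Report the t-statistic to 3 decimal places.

Numerator: nΣxy − (Σx)(Σy) = 11·3660 − (80)(274) = 18340
Denominator: √[(nΣx²−(Σx)²)(nΣy²−(Σy)²)]
  nΣx²−(Σx)² = 11·764 − 6400 = 2004;  nΣy²−(Σy)² = 11·107212 − 75076 = 1104256
  √(2004·1104256) = √2212929024 = 47041.7796
r = 18340 / 47041.7796 = 0.3899
t = r·√(n−2)/√(1−r²) = 0.3899·√9 / √(1−0.152022) = 1.169700 / 0.920857 = 1.270

1.270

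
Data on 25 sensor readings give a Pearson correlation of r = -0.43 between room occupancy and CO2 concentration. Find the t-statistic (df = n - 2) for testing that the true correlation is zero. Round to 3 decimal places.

-2.284

t = r·√(n−2) / √(1−r²) with r = -0.43, n = 25
  = -0.43·√23 / √(1 − 0.1849)
  = -0.43·4.795832 / 0.902829
  = -2.062208 / 0.902829 = -2.284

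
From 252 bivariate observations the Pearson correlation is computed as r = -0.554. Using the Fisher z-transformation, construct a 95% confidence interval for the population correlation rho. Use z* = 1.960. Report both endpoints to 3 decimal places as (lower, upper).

z_r = atanh(-0.554) = -0.624134;  SE = 1/√(n−3) = 1/√249 = 0.063372
z-limits: -0.624134 ± 1.960·0.063372 = -0.624134 ± 0.124209 = [-0.748343, -0.499925]
ρ-limits: (tanh -0.748343, tanh -0.499925) = (-0.634, -0.462)

(-0.634, -0.462)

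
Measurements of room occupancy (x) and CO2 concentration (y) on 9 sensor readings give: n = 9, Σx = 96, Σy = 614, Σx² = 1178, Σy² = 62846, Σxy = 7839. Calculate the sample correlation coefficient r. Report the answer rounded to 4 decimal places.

0.7179

S_xy = nΣxy − ΣxΣy = 9·7839 − 96·614 = 70551 − 58944 = 11607
S_xx = nΣx² − (Σx)² = 9·1178 − 96² = 10602 − 9216 = 1386
S_yy = nΣy² − (Σy)² = 9·62846 − 614² = 565614 − 376996 = 188618
r = S_xy / √(S_xx·S_yy) = 11607 / √(1386·188618) = 11607 / √261424548 = 11607 / 16168.6285 = 0.7179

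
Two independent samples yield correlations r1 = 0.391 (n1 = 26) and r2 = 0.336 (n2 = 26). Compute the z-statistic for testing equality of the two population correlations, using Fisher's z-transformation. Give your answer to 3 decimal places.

z1 = atanh(0.391) = 0.412980,  z2 = atanh(0.336) = 0.349577
SE = √(1/(n1−3) + 1/(n2−3)) = √(1/23 + 1/23) = √(0.0434783 + 0.0434783) = √0.0869566 = 0.294884
z = (z1 − z2)/SE = (0.412980 − 0.349577) / 0.294884 = 0.063403 / 0.294884 = 0.215

0.215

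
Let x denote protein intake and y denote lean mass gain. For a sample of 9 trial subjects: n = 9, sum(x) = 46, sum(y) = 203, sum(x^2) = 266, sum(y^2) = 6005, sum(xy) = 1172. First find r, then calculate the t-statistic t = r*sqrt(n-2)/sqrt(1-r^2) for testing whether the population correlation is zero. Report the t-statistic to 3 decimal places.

S_xy = nΣxy − ΣxΣy = 9·1172 − 46·203 = 10548 − 9338 = 1210
S_xx = nΣx² − (Σx)² = 9·266 − 46² = 2394 − 2116 = 278
S_yy = nΣy² − (Σy)² = 9·6005 − 203² = 54045 − 41209 = 12836
r = S_xy / √(S_xx·S_yy) = 1210 / √(278·12836) = 1210 / √3568408 = 1210 / 1889.0230 = 0.6405
t = r·√(n−2)/√(1−r²) = 0.6405·√7 / √(1−0.410240) = 1.694604 / 0.767958 = 2.207

2.207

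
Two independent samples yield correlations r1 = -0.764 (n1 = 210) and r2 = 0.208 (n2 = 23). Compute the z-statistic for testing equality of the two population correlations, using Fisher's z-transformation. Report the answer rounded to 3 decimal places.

-5.197

z1 = atanh(-0.764) = -1.005754,  z2 = atanh(0.208) = 0.211080
SE = √(1/(n1−3) + 1/(n2−3)) = √(1/207 + 1/20) = √(0.0048309 + 0.0500000) = √0.0548309 = 0.234160
z = (z1 − z2)/SE = (-1.005754 − 0.211080) / 0.234160 = -1.216834 / 0.234160 = -5.197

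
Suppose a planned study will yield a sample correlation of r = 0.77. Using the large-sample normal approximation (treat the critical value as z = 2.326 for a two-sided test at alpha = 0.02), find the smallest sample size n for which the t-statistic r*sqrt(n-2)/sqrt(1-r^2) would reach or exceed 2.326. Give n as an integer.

Need r·√(n−2)/√(1−r²) ≥ 2.326
√(n−2) ≥ 2.326·√(1−0.5929) / 0.77 = 2.326·0.638044 / 0.77 = 1.9274
n−2 ≥ 3.7149  ⇒  n ≥ 5.7149
Smallest integer n = 6

6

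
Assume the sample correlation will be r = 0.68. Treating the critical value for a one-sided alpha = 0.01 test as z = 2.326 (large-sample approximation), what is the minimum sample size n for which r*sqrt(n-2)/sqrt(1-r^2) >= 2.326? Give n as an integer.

Need r·√(n−2)/√(1−r²) ≥ 2.326
√(n−2) ≥ 2.326·√(1−0.4624) / 0.68 = 2.326·0.733212 / 0.68 = 2.5080
n−2 ≥ 6.2901  ⇒  n ≥ 8.2901
Smallest integer n = 9

9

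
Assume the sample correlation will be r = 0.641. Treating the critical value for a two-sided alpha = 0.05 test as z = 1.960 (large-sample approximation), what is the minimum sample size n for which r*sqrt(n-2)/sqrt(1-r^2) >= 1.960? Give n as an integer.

Need r·√(n−2)/√(1−r²) ≥ 1.960
√(n−2) ≥ 1.960·√(1−0.410881) / 0.641 = 1.960·0.767541 / 0.641 = 2.3469
n−2 ≥ 5.5079  ⇒  n ≥ 7.5079
Smallest integer n = 8

8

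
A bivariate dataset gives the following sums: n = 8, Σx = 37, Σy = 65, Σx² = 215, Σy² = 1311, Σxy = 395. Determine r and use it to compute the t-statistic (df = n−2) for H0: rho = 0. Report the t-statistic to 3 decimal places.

Numerator: nΣxy − (Σx)(Σy) = 8·395 − (37)(65) = 755
Denominator: √[(nΣx²−(Σx)²)(nΣy²−(Σy)²)]
  nΣx²−(Σx)² = 8·215 − 1369 = 351;  nΣy²−(Σy)² = 8·1311 − 4225 = 6263
  √(351·6263) = √2198313 = 1482.6709
r = 755 / 1482.6709 = 0.5092
t = r·√(n−2)/√(1−r²) = 0.5092·√6 / √(1−0.259285) = 1.247280 / 0.860648 = 1.449

1.449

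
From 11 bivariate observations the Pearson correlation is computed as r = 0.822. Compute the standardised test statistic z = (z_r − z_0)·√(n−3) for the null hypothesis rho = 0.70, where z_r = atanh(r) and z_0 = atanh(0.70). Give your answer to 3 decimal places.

0.836

Fisher z: atanh(0.822) = 1.162953, atanh(0.70) = 0.867301
z = (z_r − z_0)·√(n−3) = (1.162953 − 0.867301)·√8 = 0.295652 · 2.828427 = 0.836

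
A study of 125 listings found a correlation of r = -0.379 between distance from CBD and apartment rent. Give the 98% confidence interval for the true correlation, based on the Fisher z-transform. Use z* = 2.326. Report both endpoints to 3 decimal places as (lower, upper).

(-0.544, -0.186)

z_r = atanh(-0.379) = -0.398891;  SE = 1/√(n−3) = 1/√122 = 0.090536
z-limits: -0.398891 ± 2.326·0.090536 = -0.398891 ± 0.210587 = [-0.609478, -0.188304]
ρ-limits: (tanh -0.609478, tanh -0.188304) = (-0.544, -0.186)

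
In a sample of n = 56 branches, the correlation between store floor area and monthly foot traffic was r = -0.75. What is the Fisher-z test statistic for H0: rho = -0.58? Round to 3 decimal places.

-2.260

Fisher z: atanh(-0.75) = -0.972955, atanh(-0.58) = -0.662463
z = (z_r − z_0)·√(n−3) = (-0.972955 − (-0.662463))·√53 = -0.310492 · 7.280110 = -2.260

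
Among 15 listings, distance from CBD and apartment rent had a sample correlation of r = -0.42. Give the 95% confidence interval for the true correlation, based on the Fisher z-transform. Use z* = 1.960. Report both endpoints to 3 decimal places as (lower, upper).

(-0.767, 0.118)

z_r = atanh(-0.42) = -0.447692;  SE = 1/√(n−3) = 1/√12 = 0.288675
z-limits: -0.447692 ± 1.960·0.288675 = -0.447692 ± 0.565803 = [-1.013495, 0.118111]
ρ-limits: (tanh -1.013495, tanh 0.118111) = (-0.767, 0.118)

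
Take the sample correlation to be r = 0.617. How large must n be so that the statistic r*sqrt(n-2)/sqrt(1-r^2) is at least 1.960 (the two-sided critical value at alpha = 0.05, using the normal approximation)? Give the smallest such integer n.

Need r·√(n−2)/√(1−r²) ≥ 1.960
√(n−2) ≥ 1.960·√(1−0.380689) / 0.617 = 1.960·0.786963 / 0.617 = 2.4999
n−2 ≥ 6.2495  ⇒  n ≥ 8.2495
Smallest integer n = 9

9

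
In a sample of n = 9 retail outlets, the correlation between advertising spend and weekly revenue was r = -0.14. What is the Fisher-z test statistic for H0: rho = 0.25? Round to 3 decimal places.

z_r = atanh(-0.14) = -0.140926,  z_0 = atanh(0.25) = 0.255413
SE = 1/√(n−3) = 1/√6 = 0.408248
z = (z_r − z_0)/SE = (-0.140926 − 0.255413) / 0.408248 = -0.396339 / 0.408248 = -0.971

-0.971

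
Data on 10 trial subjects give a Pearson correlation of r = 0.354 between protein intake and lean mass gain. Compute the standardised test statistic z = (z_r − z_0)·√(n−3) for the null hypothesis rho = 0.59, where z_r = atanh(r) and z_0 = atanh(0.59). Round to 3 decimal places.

z_r = atanh(0.354) = 0.370009,  z_0 = atanh(0.59) = 0.677666
SE = 1/√(n−3) = 1/√7 = 0.377964
z = (z_r − z_0)/SE = (0.370009 − 0.677666) / 0.377964 = -0.307657 / 0.377964 = -0.814

-0.814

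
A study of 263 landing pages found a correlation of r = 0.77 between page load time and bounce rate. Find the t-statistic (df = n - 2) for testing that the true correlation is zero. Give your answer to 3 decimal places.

19.497

1 − r² = 1 − 0.5929 = 0.4071;  √(1−r²) = 0.638044
√(n−2) = √261 = 16.155494
t = r·√(n−2)/√(1−r²) = 0.77 · 16.155494 / 0.638044 = 19.497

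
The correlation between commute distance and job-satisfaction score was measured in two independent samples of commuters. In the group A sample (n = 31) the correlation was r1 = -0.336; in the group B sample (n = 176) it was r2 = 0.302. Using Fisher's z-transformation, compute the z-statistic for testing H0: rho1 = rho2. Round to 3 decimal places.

Fisher z-transforms: z1 = atanh(-0.336) = -0.349577, z2 = atanh(0.302) = 0.311719; difference d = -0.661296
Var(d) = 1/28 + 1/173 = 0.0357143 + 0.0057803 = 0.0414946
z = d/√Var(d) = -0.661296 / √0.0414946 = -0.661296 / 0.203702 = -3.246

-3.246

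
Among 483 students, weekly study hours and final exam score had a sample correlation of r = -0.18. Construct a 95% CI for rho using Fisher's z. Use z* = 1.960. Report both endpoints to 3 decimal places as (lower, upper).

Fisher z: z_r = atanh(r) = ½·ln((1+(-0.18))/(1−(-0.18))) = -0.181983
SE(z) = 1/√(n−3) = 1/√480 = 0.045644
95% ⇒ z* = 1.960; margin = 1.960·0.045644 = 0.089462
CI on z-scale: (-0.271445, -0.092521)
Back-transform: tanh(-0.271445) = -0.264969, tanh(-0.092521) = -0.092258

(-0.265, -0.092)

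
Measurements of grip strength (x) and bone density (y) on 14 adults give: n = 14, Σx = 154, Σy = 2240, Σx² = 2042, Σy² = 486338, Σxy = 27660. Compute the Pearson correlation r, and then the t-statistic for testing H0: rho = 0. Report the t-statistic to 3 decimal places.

1.758

Numerator: nΣxy − (Σx)(Σy) = 14·27660 − (154)(2240) = 42280
Denominator: √[(nΣx²−(Σx)²)(nΣy²−(Σy)²)]
  nΣx²−(Σx)² = 14·2042 − 23716 = 4872;  nΣy²−(Σy)² = 14·486338 − 5017600 = 1791132
  √(4872·1791132) = √8726395104 = 93415.1760
r = 42280 / 93415.1760 = 0.4526
t = r·√(n−2)/√(1−r²) = 0.4526·√12 / √(1−0.204847) = 1.567852 / 0.891714 = 1.758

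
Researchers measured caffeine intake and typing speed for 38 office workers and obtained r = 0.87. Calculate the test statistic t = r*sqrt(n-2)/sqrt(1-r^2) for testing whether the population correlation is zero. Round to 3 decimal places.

1 − r² = 1 − 0.7569 = 0.2431;  √(1−r²) = 0.493052
√(n−2) = √36 = 6.000000
t = r·√(n−2)/√(1−r²) = 0.87 · 6.000000 / 0.493052 = 10.587

10.587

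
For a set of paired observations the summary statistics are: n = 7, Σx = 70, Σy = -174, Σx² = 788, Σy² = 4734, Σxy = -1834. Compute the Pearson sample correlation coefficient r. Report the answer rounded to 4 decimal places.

-0.4956

Numerator: nΣxy − (Σx)(Σy) = 7·(-1834) − (70)(-174) = -658
Denominator: √[(nΣx²−(Σx)²)(nΣy²−(Σy)²)]
  nΣx²−(Σx)² = 7·788 − 4900 = 616;  nΣy²−(Σy)² = 7·4734 − 30276 = 2862
  √(616·2862) = √1762992 = 1327.7771
r = -658 / 1327.7771 = -0.4956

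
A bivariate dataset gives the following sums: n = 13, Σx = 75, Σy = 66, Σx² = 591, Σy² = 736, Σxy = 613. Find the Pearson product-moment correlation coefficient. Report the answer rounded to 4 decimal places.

Numerator: nΣxy − (Σx)(Σy) = 13·613 − (75)(66) = 3019
Denominator: √[(nΣx²−(Σx)²)(nΣy²−(Σy)²)]
  nΣx²−(Σx)² = 13·591 − 5625 = 2058;  nΣy²−(Σy)² = 13·736 − 4356 = 5212
  √(2058·5212) = √10726296 = 3275.1024
r = 3019 / 3275.1024 = 0.9218

0.9218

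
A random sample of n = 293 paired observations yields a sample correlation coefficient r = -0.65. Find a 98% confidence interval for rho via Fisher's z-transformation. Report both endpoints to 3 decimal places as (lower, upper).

z_r = atanh(-0.65) = -0.775299;  SE = 1/√(n−3) = 1/√290 = 0.058722
z-limits: -0.775299 ± 2.326·0.058722 = -0.775299 ± 0.136587 = [-0.911886, -0.638712]
ρ-limits: (tanh -0.911886, tanh -0.638712) = (-0.722, -0.564)

(-0.722, -0.564)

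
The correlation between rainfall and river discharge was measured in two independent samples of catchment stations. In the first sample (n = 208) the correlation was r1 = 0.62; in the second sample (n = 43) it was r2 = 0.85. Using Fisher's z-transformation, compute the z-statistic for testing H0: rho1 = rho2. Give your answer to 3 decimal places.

z1 = atanh(0.62) = 0.725005,  z2 = atanh(0.85) = 1.256153
SE = √(1/(n1−3) + 1/(n2−3)) = √(1/205 + 1/40) = √(0.0048780 + 0.0250000) = √0.0298780 = 0.172853
z = (z1 − z2)/SE = (0.725005 − 1.256153) / 0.172853 = -0.531148 / 0.172853 = -3.073

-3.073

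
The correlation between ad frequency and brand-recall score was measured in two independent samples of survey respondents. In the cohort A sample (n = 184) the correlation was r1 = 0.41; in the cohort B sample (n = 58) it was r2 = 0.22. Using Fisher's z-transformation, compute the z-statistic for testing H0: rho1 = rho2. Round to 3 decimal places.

1.377

z1 = atanh(0.41) = 0.435611,  z2 = atanh(0.22) = 0.223656
SE = √(1/(n1−3) + 1/(n2−3)) = √(1/181 + 1/55) = √(0.0055249 + 0.0181818) = √0.0237067 = 0.153970
z = (z1 − z2)/SE = (0.435611 − 0.223656) / 0.153970 = 0.211955 / 0.153970 = 1.377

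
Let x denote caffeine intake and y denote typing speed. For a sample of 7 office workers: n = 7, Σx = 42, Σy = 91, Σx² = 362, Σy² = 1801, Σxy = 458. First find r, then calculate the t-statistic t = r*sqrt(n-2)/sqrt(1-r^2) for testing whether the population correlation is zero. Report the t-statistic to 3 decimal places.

-0.802

Numerator: nΣxy − (Σx)(Σy) = 7·458 − (42)(91) = -616
Denominator: √[(nΣx²−(Σx)²)(nΣy²−(Σy)²)]
  nΣx²−(Σx)² = 7·362 − 1764 = 770;  nΣy²−(Σy)² = 7·1801 − 8281 = 4326
  √(770·4326) = √3331020 = 1825.1082
r = -616 / 1825.1082 = -0.3375
t = r·√(n−2)/√(1−r²) = -0.3375·√5 / √(1−0.113906) = -0.754673 / 0.941326 = -0.802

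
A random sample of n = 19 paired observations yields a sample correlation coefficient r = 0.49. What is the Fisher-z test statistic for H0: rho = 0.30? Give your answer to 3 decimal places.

0.906

Fisher z: atanh(0.49) = 0.536060, atanh(0.30) = 0.309520
z = (z_r − z_0)·√(n−3) = (0.536060 − 0.309520)·√16 = 0.226540 · 4.000000 = 0.906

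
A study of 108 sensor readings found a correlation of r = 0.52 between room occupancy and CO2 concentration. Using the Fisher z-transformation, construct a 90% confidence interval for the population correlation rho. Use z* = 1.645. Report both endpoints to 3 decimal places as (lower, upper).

Fisher z: z_r = atanh(r) = ½·ln((1+0.52)/(1−0.52)) = 0.576340
SE(z) = 1/√(n−3) = 1/√105 = 0.097590
90% ⇒ z* = 1.645; margin = 1.645·0.097590 = 0.160536
CI on z-scale: (0.415804, 0.736876)
Back-transform: tanh(0.415804) = 0.393390, tanh(0.736876) = 0.627254

(0.393, 0.627)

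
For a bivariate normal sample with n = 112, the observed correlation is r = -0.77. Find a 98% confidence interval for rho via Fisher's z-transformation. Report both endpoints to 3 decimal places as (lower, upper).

(-0.846, -0.663)

z_r = atanh(-0.77) = -1.020328;  SE = 1/√(n−3) = 1/√109 = 0.095783
z-limits: -1.020328 ± 2.326·0.095783 = -1.020328 ± 0.222791 = [-1.243119, -0.797537]
ρ-limits: (tanh -1.243119, tanh -0.797537) = (-0.846, -0.663)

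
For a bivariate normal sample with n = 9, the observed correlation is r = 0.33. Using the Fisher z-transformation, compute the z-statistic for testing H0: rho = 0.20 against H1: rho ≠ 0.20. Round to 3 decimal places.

z_r = atanh(0.33) = 0.342828,  z_0 = atanh(0.20) = 0.202733
SE = 1/√(n−3) = 1/√6 = 0.408248
z = (z_r − z_0)/SE = (0.342828 − 0.202733) / 0.408248 = 0.140095 / 0.408248 = 0.343

0.343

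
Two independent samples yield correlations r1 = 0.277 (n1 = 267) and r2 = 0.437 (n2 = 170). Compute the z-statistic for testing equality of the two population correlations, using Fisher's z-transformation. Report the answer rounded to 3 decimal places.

z1 = atanh(0.277) = 0.284430,  z2 = atanh(0.437) = 0.468517
SE = √(1/(n1−3) + 1/(n2−3)) = √(1/264 + 1/167) = √(0.0037879 + 0.0059880) = √0.0097759 = 0.098873
z = (z1 − z2)/SE = (0.284430 − 0.468517) / 0.098873 = -0.184087 / 0.098873 = -1.862

-1.862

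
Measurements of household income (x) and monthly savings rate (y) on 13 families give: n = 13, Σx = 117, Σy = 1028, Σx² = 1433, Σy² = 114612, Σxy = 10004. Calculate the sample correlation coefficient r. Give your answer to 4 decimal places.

0.2113

S_xy = nΣxy − ΣxΣy = 13·10004 − 117·1028 = 130052 − 120276 = 9776
S_xx = nΣx² − (Σx)² = 13·1433 − 117² = 18629 − 13689 = 4940
S_yy = nΣy² − (Σy)² = 13·114612 − 1028² = 1489956 − 1056784 = 433172
r = S_xy / √(S_xx·S_yy) = 9776 / √(4940·433172) = 9776 / √2139869680 = 9776 / 46258.7254 = 0.2113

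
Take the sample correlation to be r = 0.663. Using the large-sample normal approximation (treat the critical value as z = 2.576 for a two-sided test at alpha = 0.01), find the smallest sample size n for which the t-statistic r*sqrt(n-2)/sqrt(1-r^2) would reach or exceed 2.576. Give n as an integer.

Need r·√(n−2)/√(1−r²) ≥ 2.576
√(n−2) ≥ 2.576·√(1−0.439569) / 0.663 = 2.576·0.748619 / 0.663 = 2.9087
n−2 ≥ 8.4605  ⇒  n ≥ 10.4605
Smallest integer n = 11

11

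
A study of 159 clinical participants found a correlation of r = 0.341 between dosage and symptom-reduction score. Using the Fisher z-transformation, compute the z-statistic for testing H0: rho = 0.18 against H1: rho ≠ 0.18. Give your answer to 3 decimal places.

2.164

Fisher z: atanh(0.341) = 0.355224, atanh(0.18) = 0.181983
z = (z_r − z_0)·√(n−3) = (0.355224 − 0.181983)·√156 = 0.173241 · 12.489996 = 2.164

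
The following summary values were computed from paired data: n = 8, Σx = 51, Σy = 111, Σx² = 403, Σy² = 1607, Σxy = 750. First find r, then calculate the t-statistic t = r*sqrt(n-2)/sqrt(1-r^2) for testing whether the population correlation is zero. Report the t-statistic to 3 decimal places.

S_xy = nΣxy − ΣxΣy = 8·750 − 51·111 = 6000 − 5661 = 339
S_xx = nΣx² − (Σx)² = 8·403 − 51² = 3224 − 2601 = 623
S_yy = nΣy² − (Σy)² = 8·1607 − 111² = 12856 − 12321 = 535
r = S_xy / √(S_xx·S_yy) = 339 / √(623·535) = 339 / √333305 = 339 / 577.3257 = 0.5872
t = r·√(n−2)/√(1−r²) = 0.5872·√6 / √(1−0.344804) = 1.438340 / 0.809442 = 1.777

1.777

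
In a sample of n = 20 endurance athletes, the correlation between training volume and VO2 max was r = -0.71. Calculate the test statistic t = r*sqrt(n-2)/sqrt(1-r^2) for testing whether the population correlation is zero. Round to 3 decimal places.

1 − r² = 1 − 0.5041 = 0.4959;  √(1−r²) = 0.704202
√(n−2) = √18 = 4.242641
t = r·√(n−2)/√(1−r²) = -0.71 · 4.242641 / 0.704202 = -4.278

-4.278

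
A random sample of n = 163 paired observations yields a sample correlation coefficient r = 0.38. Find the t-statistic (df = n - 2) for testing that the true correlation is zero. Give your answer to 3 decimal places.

t = r·√(n−2) / √(1−r²) with r = 0.38, n = 163
  = 0.38·√161 / √(1 − 0.1444)
  = 0.38·12.688578 / 0.924986
  = 4.821660 / 0.924986 = 5.213

5.213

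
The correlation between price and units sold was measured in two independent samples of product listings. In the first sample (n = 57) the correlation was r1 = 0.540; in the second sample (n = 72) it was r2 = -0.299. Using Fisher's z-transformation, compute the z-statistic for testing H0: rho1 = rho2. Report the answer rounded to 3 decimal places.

5.023

Fisher z-transforms: z1 = atanh(0.540) = 0.604156, z2 = atanh(-0.299) = -0.308421; difference d = 0.912577
Var(d) = 1/54 + 1/69 = 0.0185185 + 0.0144928 = 0.0330113
z = d/√Var(d) = 0.912577 / √0.0330113 = 0.912577 / 0.181690 = 5.023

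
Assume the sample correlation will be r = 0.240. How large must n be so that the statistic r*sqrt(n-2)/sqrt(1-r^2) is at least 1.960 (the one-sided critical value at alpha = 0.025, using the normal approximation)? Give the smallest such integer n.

r√(n−2)/√(1−r²) ≥ 1.960  ⇔  n−2 ≥ (1.960)²·(1−r²)/r²
(1−r²)/r² = (1−0.057600)/0.057600 = 16.3611
n ≥ 2 + 3.8416·16.3611 = 2 + 62.8528 = 64.8528
⌈64.8528⌉ = 65

65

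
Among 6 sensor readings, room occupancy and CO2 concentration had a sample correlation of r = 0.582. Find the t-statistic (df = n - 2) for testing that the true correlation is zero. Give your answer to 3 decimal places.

1.431

1 − r² = 1 − 0.338724 = 0.661276;  √(1−r²) = 0.813189
√(n−2) = √4 = 2.000000
t = r·√(n−2)/√(1−r²) = 0.582 · 2.000000 / 0.813189 = 1.431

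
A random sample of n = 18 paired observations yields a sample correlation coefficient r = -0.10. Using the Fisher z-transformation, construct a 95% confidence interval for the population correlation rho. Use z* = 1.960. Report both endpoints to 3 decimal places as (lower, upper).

(-0.542, 0.385)

z_r = atanh(-0.10) = -0.100335;  SE = 1/√(n−3) = 1/√15 = 0.258199
z-limits: -0.100335 ± 1.960·0.258199 = -0.100335 ± 0.506070 = [-0.606405, 0.405735]
ρ-limits: (tanh -0.606405, tanh 0.405735) = (-0.542, 0.385)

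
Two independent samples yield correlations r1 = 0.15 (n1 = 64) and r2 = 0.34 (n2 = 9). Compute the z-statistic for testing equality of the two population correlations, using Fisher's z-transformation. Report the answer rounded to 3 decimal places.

-0.474

Fisher z-transforms: z1 = atanh(0.15) = 0.151140, z2 = atanh(0.34) = 0.354093; difference d = -0.202953
Var(d) = 1/61 + 1/6 = 0.0163934 + 0.1666667 = 0.1830601
z = d/√Var(d) = -0.202953 / √0.1830601 = -0.202953 / 0.427855 = -0.474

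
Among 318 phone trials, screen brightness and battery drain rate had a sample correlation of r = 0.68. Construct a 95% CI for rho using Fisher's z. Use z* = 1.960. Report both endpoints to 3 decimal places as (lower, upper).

(0.616, 0.735)

z_r = atanh(0.68) = 0.829114;  SE = 1/√(n−3) = 1/√315 = 0.056344
z-limits: 0.829114 ± 1.960·0.056344 = 0.829114 ± 0.110434 = [0.718680, 0.939548]
ρ-limits: (tanh 0.718680, tanh 0.939548) = (0.616, 0.735)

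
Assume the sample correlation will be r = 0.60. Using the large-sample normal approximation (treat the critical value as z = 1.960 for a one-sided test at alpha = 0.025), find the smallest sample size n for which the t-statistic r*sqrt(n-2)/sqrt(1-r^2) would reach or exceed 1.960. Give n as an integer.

9

r√(n−2)/√(1−r²) ≥ 1.960  ⇔  n−2 ≥ (1.960)²·(1−r²)/r²
(1−r²)/r² = (1−0.3600)/0.3600 = 1.7778
n ≥ 2 + 3.8416·1.7778 = 2 + 6.8296 = 8.8296
⌈8.8296⌉ = 9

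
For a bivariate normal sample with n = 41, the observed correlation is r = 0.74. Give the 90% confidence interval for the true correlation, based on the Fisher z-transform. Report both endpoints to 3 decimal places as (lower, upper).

(0.594, 0.839)

Fisher z: z_r = atanh(r) = ½·ln((1+0.74)/(1−0.74)) = 0.950479
SE(z) = 1/√(n−3) = 1/√38 = 0.162221
90% ⇒ z* = 1.645; margin = 1.645·0.162221 = 0.266854
CI on z-scale: (0.683625, 1.217333)
Back-transform: tanh(0.683625) = 0.593871, tanh(1.217333) = 0.838866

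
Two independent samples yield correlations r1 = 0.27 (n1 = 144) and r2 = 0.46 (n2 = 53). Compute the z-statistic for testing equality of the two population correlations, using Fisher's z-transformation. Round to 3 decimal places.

z1 = atanh(0.27) = 0.276864,  z2 = atanh(0.46) = 0.497311
SE = √(1/(n1−3) + 1/(n2−3)) = √(1/141 + 1/50) = √(0.0070922 + 0.0200000) = √0.0270922 = 0.164597
z = (z1 − z2)/SE = (0.276864 − 0.497311) / 0.164597 = -0.220447 / 0.164597 = -1.339

-1.339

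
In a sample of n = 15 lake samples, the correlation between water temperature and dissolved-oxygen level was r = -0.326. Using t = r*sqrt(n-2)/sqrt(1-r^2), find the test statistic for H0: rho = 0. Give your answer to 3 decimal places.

t = r·√(n−2) / √(1−r²) with r = -0.326, n = 15
  = -0.326·√13 / √(1 − 0.106276)
  = -0.326·3.605551 / 0.945370
  = -1.175410 / 0.945370 = -1.243

-1.243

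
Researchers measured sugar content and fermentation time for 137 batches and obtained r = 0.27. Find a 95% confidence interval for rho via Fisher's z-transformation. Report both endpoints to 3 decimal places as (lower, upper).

z_r = atanh(0.27) = 0.276864;  SE = 1/√(n−3) = 1/√134 = 0.086387
z-limits: 0.276864 ± 1.960·0.086387 = 0.276864 ± 0.169319 = [0.107545, 0.446183]
ρ-limits: (tanh 0.107545, tanh 0.446183) = (0.107, 0.419)

(0.107, 0.419)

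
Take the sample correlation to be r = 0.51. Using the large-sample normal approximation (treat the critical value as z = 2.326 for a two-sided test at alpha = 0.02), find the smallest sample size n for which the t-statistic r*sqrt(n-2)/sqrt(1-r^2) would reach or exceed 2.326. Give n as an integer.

Need r·√(n−2)/√(1−r²) ≥ 2.326
√(n−2) ≥ 2.326·√(1−0.2601) / 0.51 = 2.326·0.860174 / 0.51 = 3.9231
n−2 ≥ 15.3907  ⇒  n ≥ 17.3907
Smallest integer n = 18

18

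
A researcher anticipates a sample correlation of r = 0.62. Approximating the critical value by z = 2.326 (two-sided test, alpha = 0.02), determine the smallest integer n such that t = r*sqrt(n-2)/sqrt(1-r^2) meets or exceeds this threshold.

11

Need r·√(n−2)/√(1−r²) ≥ 2.326
√(n−2) ≥ 2.326·√(1−0.3844) / 0.62 = 2.326·0.784602 / 0.62 = 2.9435
n−2 ≥ 8.6642  ⇒  n ≥ 10.6642
Smallest integer n = 11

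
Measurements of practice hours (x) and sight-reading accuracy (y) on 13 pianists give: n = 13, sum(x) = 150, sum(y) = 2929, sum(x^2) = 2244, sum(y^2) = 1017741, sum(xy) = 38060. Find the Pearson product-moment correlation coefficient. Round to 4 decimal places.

0.3146

Numerator: nΣxy − (Σx)(Σy) = 13·38060 − (150)(2929) = 55430
Denominator: √[(nΣx²−(Σx)²)(nΣy²−(Σy)²)]
  nΣx²−(Σx)² = 13·2244 − 22500 = 6672;  nΣy²−(Σy)² = 13·1017741 − 8579041 = 4651592
  √(6672·4651592) = √31035421824 = 176168.7311
r = 55430 / 176168.7311 = 0.3146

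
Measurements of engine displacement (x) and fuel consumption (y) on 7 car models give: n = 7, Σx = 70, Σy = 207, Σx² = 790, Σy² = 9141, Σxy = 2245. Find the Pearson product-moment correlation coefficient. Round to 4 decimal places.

0.3357

Numerator: nΣxy − (Σx)(Σy) = 7·2245 − (70)(207) = 1225
Denominator: √[(nΣx²−(Σx)²)(nΣy²−(Σy)²)]
  nΣx²−(Σx)² = 7·790 − 4900 = 630;  nΣy²−(Σy)² = 7·9141 − 42849 = 21138
  √(630·21138) = √13316940 = 3649.2383
r = 1225 / 3649.2383 = 0.3357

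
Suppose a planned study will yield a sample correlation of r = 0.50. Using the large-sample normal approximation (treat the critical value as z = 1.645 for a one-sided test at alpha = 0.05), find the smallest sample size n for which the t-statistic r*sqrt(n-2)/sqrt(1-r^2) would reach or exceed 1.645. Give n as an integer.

Need r·√(n−2)/√(1−r²) ≥ 1.645
√(n−2) ≥ 1.645·√(1−0.2500) / 0.50 = 1.645·0.866025 / 0.50 = 2.8492
n−2 ≥ 8.1179  ⇒  n ≥ 10.1179
Smallest integer n = 11

11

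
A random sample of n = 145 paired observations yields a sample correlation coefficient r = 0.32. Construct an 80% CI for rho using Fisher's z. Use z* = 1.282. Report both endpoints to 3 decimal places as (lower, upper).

Fisher z: z_r = atanh(r) = ½·ln((1+0.32)/(1−0.32)) = 0.331647
SE(z) = 1/√(n−3) = 1/√142 = 0.083918
80% ⇒ z* = 1.282; margin = 1.282·0.083918 = 0.107583
CI on z-scale: (0.224064, 0.439230)
Back-transform: tanh(0.224064) = 0.220388, tanh(0.439230) = 0.413006

(0.220, 0.413)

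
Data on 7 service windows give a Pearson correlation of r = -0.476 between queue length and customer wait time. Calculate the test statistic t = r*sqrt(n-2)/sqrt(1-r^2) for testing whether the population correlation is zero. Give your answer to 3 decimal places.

-1.210

1 − r² = 1 − 0.226576 = 0.773424;  √(1−r²) = 0.879445
√(n−2) = √5 = 2.236068
t = r·√(n−2)/√(1−r²) = -0.476 · 2.236068 / 0.879445 = -1.210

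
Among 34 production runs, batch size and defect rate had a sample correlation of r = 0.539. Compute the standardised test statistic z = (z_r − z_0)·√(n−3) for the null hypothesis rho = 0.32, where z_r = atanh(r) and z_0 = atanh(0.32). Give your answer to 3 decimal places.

1.509

z_r = atanh(0.539) = 0.602745,  z_0 = atanh(0.32) = 0.331647
SE = 1/√(n−3) = 1/√31 = 0.179605
z = (z_r − z_0)/SE = (0.602745 − 0.331647) / 0.179605 = 0.271098 / 0.179605 = 1.509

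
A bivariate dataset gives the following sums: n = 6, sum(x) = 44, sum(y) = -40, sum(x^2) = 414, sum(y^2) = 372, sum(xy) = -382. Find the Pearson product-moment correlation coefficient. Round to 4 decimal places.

-0.9040

Numerator: nΣxy − (Σx)(Σy) = 6·(-382) − (44)(-40) = -532
Denominator: √[(nΣx²−(Σx)²)(nΣy²−(Σy)²)]
  nΣx²−(Σx)² = 6·414 − 1936 = 548;  nΣy²−(Σy)² = 6·372 − 1600 = 632
  √(548·632) = √346336 = 588.5032
r = -532 / 588.5032 = -0.9040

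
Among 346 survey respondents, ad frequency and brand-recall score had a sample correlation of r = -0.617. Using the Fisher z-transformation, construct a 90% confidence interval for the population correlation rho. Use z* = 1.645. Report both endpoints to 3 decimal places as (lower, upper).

z_r = atanh(-0.617) = -0.720146;  SE = 1/√(n−3) = 1/√343 = 0.053995
z-limits: -0.720146 ± 1.645·0.053995 = -0.720146 ± 0.088822 = [-0.808968, -0.631324]
ρ-limits: (tanh -0.808968, tanh -0.631324) = (-0.669, -0.559)

(-0.669, -0.559)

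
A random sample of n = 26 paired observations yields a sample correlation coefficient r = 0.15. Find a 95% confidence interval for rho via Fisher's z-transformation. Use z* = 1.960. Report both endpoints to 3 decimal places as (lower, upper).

(-0.252, 0.508)

z_r = atanh(0.15) = 0.151140;  SE = 1/√(n−3) = 1/√23 = 0.208514
z-limits: 0.151140 ± 1.960·0.208514 = 0.151140 ± 0.408687 = [-0.257547, 0.559827]
ρ-limits: (tanh -0.257547, tanh 0.559827) = (-0.252, 0.508)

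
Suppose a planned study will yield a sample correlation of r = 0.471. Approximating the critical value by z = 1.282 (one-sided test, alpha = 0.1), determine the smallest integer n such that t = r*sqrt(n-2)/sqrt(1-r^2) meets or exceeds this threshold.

8

Need r·√(n−2)/√(1−r²) ≥ 1.282
√(n−2) ≥ 1.282·√(1−0.221841) / 0.471 = 1.282·0.882133 / 0.471 = 2.4010
n−2 ≥ 5.7648  ⇒  n ≥ 7.7648
Smallest integer n = 8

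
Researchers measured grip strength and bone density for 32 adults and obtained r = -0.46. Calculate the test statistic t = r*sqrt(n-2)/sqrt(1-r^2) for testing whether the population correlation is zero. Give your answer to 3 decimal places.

t = r·√(n−2) / √(1−r²) with r = -0.46, n = 32
  = -0.46·√30 / √(1 − 0.2116)
  = -0.46·5.477226 / 0.887919
  = -2.519524 / 0.887919 = -2.838

-2.838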